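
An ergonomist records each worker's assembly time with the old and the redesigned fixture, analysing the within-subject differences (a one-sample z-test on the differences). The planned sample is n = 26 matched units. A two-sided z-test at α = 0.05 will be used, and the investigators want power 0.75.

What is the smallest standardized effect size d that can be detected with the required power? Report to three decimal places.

Need Φ(δ − 1.960) = 0.75, so δ = 1.960 + 0.674 = 2.634.
(Lower-tail contribution to power is negligible for δ > 0.)
δ = d·√n ⇒ d = δ/√n = 2.634/√26 = 0.5167.

d ≈ 0.517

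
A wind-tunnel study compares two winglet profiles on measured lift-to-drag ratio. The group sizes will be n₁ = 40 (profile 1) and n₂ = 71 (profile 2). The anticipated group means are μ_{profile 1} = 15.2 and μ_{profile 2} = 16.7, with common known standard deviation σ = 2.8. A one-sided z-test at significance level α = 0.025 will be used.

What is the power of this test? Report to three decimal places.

Standardized effect: d = |μ_{profile 1} − μ_{profile 2}| / σ = |15.2 − 16.7| / 2.8 = 0.5357
Noncentrality parameter: δ = d / √(1/n₁ + 1/n₂) = 0.5357 / √(1/40 + 1/71) = 2.7098
Critical value for a one-sided test at α = 0.025: z_α = 1.960.
Power = Φ(δ − 1.960) = Φ(0.750) = 0.7733.

Power ≈ 0.773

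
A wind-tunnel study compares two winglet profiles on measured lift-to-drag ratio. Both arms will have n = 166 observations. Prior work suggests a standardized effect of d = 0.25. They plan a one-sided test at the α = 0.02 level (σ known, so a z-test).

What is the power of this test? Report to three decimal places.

Power ≈ 0.589

Noncentrality parameter: δ = d·√(n/2) = 0.25 × √(166/2) = 2.2776
One-sided α = 0.02 → critical value z_{0.02} = 2.054.
Power = Φ(δ − 2.054) = Φ(0.224) = 0.5886.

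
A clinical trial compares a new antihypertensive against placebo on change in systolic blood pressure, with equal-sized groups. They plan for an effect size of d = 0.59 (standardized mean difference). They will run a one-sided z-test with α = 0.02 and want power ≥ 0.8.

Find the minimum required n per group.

n = 49 per group

Set Φ(δ − 2.054) = 0.8; then δ − 2.054 = Φ⁻¹(0.8) = 0.842, giving δ = 2.895.
δ = d·√(n/2) ⇒ n = 2(δ/d)² = 2 × (2.895 / 0.59)² = 48.17.
Rounding up, n = 49 per group.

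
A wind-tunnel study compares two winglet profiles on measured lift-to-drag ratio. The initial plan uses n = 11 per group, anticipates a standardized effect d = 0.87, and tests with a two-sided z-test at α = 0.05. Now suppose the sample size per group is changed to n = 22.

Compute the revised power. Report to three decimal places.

Power ≈ 0.823

With n = 22 per group: δ = d·√(n/2) = 0.87 × √(22/2) = 2.8855. Critical value z_{0.025} = 1.960.
Revised power = Φ(δ − 1.960) + Φ(−δ − 1.960) = Φ(0.925) + Φ(-4.845) = 0.8226 + 0.0000 = 0.8226.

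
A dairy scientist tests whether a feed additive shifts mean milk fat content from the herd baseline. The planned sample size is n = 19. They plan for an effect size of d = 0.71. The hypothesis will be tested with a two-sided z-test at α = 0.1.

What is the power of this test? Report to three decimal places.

Noncentrality parameter: δ = d·√n = 0.71 × √19 = 3.0948
Critical value for a two-sided test at α = 0.1: z_{α/2} = 1.645.
Power = Φ(δ − 1.645) + Φ(−δ − 1.645) = Φ(1.450) + Φ(-4.740) = 0.9265 + 0.0000 = 0.9265.

Power ≈ 0.926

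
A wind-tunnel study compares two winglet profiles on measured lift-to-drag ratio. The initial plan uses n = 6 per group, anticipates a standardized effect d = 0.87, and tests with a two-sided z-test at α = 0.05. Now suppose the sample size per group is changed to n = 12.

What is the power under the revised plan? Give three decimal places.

Power ≈ 0.568

With n = 12 per group: δ = d·√(n/2) = 0.87 × √(12/2) = 2.1311. Critical value z_{0.025} = 1.960.
Revised power = Φ(δ − 1.960) + Φ(−δ − 1.960) = Φ(0.171) + Φ(-4.091) = 0.5679 + 0.0000 = 0.5679.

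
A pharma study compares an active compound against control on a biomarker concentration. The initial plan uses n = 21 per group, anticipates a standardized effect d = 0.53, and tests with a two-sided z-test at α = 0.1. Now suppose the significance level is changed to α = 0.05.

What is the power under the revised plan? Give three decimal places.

Power ≈ 0.404

δ = d·√(n/2) = 0.53 × √(21/2) = 1.7174 (unchanged). New critical value: z_{0.025} = 1.960.
Revised power = Φ(δ − 1.960) + Φ(−δ − 1.960) = Φ(-0.243) + Φ(-3.677) = 0.4042 + 0.0001 = 0.4043.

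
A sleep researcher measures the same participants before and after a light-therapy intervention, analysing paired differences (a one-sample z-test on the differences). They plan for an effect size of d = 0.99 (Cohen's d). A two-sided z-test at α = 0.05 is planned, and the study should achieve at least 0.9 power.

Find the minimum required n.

Set Φ(δ − 1.960) = 0.9; then δ − 1.960 = Φ⁻¹(0.9) = 1.282, giving δ = 3.242.
(The Φ(−δ − z_{α/2}) term is vanishingly small for δ > 0 and is dropped in the standard sample-size formula.)
δ = d·√n ⇒ n = (δ/d)² = (3.242 / 0.99)² = 10.72.
Rounding up, n = 11.

n = 11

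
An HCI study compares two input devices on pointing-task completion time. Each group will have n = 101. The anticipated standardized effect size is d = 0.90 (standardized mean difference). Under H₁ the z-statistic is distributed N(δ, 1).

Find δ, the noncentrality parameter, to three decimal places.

δ ≈ 6.396

The noncentrality parameter scales effect size by the design's sample-size factor: δ = d·√(n/2) = 0.90 × √(101/2) = 6.3957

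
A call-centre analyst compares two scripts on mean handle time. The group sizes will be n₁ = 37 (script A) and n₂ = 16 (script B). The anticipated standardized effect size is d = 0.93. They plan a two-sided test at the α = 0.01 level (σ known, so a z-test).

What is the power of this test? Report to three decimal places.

Noncentrality parameter: δ = d / √(1/n₁ + 1/n₂) = 0.93 / √(1/37 + 1/16) = 3.1082
Two-sided α = 0.01 → critical value z_{0.005} = 2.576.
Power = Φ(δ − 2.576) + Φ(−δ − 2.576) = Φ(0.532) + Φ(-5.684) = 0.7028 + 0.0000 = 0.7028.

Power ≈ 0.703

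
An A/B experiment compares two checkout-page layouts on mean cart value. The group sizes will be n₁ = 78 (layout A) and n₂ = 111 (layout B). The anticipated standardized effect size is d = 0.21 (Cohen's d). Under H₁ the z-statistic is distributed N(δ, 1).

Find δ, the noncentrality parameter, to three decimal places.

δ ≈ 1.421

δ = d / √(1/n₁ + 1/n₂) = 0.21 / √(1/78 + 1/111) = 1.4213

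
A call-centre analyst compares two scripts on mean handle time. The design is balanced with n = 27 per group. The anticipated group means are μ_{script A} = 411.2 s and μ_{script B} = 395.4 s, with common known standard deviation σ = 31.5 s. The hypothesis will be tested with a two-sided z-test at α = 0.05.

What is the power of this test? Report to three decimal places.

Standardized effect: d = |μ_{script A} − μ_{script B}| / σ = |411.2 − 395.4| / 31.5 = 0.5016
Noncentrality parameter: δ = d·√(n/2) = 0.5016 × √(27/2) = 1.8429
Critical value for a two-sided test at α = 0.05: z_{α/2} = 1.960.
Power = Φ(δ − 1.960) + Φ(−δ − 1.960) = Φ(-0.117) + Φ(-3.803) = 0.4534 + 0.0001 = 0.4535.

Power ≈ 0.453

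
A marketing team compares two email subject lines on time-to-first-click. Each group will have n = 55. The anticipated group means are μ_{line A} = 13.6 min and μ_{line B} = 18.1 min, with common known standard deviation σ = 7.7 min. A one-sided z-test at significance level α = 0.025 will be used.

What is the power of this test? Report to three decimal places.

Standardized effect: d = |μ_{line A} − μ_{line B}| / σ = |13.6 − 18.1| / 7.7 = 0.5844
Noncentrality parameter: δ = d·√(n/2) = 0.5844 × √(55/2) = 3.0647
One-sided α = 0.025 → critical value z_{0.025} = 1.960.
Power = Φ(δ − 1.960) = Φ(1.105) = 0.8654.

Power ≈ 0.865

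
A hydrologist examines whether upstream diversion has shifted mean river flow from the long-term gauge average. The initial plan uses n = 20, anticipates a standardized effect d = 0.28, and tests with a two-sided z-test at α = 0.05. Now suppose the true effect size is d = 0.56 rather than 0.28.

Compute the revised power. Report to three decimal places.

Power ≈ 0.707

With d = 0.56: δ = d·√n = 0.56 × √20 = 2.5044. Critical value z_{0.025} = 1.960.
Revised power = Φ(δ − 1.960) + Φ(−δ − 1.960) = Φ(0.544) + Φ(-4.464) = 0.7069 + 0.0000 = 0.7069.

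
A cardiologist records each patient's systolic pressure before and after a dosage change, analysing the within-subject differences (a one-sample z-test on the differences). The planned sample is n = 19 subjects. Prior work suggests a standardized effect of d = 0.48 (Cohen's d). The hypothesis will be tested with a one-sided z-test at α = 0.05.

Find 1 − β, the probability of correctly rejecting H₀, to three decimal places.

Noncentrality parameter: δ = d·√n = 0.48 × √19 = 2.0923
One-sided α = 0.05 → critical value z_{0.05} = 1.645.
Power = P(Z > 1.645 − δ) = Φ(0.447) = 0.6727.

Power ≈ 0.673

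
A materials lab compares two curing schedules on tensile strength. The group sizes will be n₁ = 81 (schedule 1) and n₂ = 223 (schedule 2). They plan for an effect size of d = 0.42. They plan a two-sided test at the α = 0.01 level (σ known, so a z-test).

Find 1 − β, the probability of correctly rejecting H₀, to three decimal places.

Power ≈ 0.746

Noncentrality parameter: δ = d / √(1/n₁ + 1/n₂) = 0.42 / √(1/81 + 1/223) = 3.2375
Critical value for a two-sided test at α = 0.01: z_{α/2} = 2.576.
Power = Φ(δ − 2.576) + Φ(−δ − 2.576) = Φ(0.662) + Φ(-5.813) = 0.7459 + 0.0000 = 0.7459.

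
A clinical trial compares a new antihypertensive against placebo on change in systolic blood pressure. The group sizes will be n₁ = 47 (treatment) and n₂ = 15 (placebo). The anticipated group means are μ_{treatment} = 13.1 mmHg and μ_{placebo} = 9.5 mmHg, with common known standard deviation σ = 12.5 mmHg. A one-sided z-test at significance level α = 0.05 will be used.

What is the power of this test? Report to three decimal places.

Power ≈ 0.250

Standardized effect: d = |μ_{treatment} − μ_{placebo}| / σ = |13.1 − 9.5| / 12.5 = 0.2880
Noncentrality parameter: δ = d / √(1/n₁ + 1/n₂) = 0.2880 / √(1/47 + 1/15) = 0.9712
One-sided α = 0.05 → critical value z_{0.05} = 1.645.
Power = P(Z > 1.645 − δ) = Φ(-0.674) = 0.2503.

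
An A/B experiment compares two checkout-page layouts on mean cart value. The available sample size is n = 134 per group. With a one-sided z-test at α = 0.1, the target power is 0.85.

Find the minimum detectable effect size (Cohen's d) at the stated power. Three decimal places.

Required noncentrality: δ = z_{0.1} + z_{0.15} = 1.282 + 1.036 = 2.318.
δ = d·√(n/2) ⇒ d = δ/√(n/2) = 2.318/√(134/2) = 0.2832.

d ≈ 0.283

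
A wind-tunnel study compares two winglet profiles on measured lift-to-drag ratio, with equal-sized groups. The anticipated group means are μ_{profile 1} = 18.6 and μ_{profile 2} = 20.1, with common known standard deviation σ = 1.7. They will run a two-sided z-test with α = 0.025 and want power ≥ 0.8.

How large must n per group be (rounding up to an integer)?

Standardized effect: d = |μ_{profile 1} − μ_{profile 2}| / σ = |18.6 − 20.1| / 1.7 = 0.8824
Set Φ(δ − 2.241) = 0.8; then δ − 2.241 = Φ⁻¹(0.8) = 0.842, giving δ = 3.083.
(The Φ(−δ − z_{α/2}) term is vanishingly small for δ > 0 and is dropped in the standard sample-size formula.)
δ = d·√(n/2) ⇒ n = 2(δ/d)² = 2 × (3.083 / 0.8824)² = 24.42.
Round up to the next whole unit.

n = 25 per group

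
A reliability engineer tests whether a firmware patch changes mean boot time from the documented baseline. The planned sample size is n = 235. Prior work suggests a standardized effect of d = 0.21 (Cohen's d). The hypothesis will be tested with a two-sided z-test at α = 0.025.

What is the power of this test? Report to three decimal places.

Noncentrality parameter: δ = d·√n = 0.21 × √235 = 3.2192
Critical value for a two-sided test at α = 0.025: z_{α/2} = 2.241.
Power = Φ(δ − 2.241) + Φ(−δ − 2.241) = Φ(0.978) + Φ(-5.461) = 0.8359 + 0.0000 = 0.8359.

Power ≈ 0.836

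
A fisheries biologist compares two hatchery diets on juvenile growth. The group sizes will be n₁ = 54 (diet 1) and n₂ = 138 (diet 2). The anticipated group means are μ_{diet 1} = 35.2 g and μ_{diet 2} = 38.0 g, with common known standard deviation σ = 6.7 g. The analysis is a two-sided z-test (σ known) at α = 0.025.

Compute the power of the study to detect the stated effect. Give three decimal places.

Standardized effect: d = |μ_{diet 1} − μ_{diet 2}| / σ = |35.2 − 38.0| / 6.7 = 0.4179
Noncentrality parameter: δ = d / √(1/n₁ + 1/n₂) = 0.4179 / √(1/54 + 1/138) = 2.6036
Critical value for a two-sided test at α = 0.025: z_{α/2} = 2.241.
Power = Φ(δ − 2.241) + Φ(−δ − 2.241) = Φ(0.362) + Φ(-4.845) = 0.6414 + 0.0000 = 0.6414.

Power ≈ 0.641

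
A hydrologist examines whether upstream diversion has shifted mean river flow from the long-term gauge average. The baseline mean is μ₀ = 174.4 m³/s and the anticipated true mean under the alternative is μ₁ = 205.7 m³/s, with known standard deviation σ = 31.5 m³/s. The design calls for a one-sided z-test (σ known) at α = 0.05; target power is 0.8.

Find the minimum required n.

n = 7

Standardized effect: d = |μ₁ − μ₀| / σ = |205.7 − 174.4| / 31.5 = 0.9937
Set Φ(δ − 1.645) = 0.8; then δ − 1.645 = Φ⁻¹(0.8) = 0.842, giving δ = 2.486.
δ = d·√n ⇒ n = (δ/d)² = (2.486 / 0.9937)² = 6.26.
Round up to the next whole unit.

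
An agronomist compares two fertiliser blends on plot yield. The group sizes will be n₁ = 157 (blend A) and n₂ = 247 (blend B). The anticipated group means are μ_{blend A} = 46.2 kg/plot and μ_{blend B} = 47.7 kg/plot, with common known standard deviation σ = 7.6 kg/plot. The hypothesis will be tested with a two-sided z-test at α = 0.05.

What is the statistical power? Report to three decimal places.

Standardized effect: d = |μ_{blend A} − μ_{blend B}| / σ = |46.2 − 47.7| / 7.6 = 0.1974
Noncentrality parameter: δ = d / √(1/n₁ + 1/n₂) = 0.1974 / √(1/157 + 1/247) = 1.9337
Two-sided α = 0.05 → critical value z_{0.025} = 1.960.
Power = Φ(δ − 1.960) + Φ(−δ − 1.960) = Φ(-0.026) + Φ(-3.894) = 0.4895 + 0.0000 = 0.4896.

Power ≈ 0.490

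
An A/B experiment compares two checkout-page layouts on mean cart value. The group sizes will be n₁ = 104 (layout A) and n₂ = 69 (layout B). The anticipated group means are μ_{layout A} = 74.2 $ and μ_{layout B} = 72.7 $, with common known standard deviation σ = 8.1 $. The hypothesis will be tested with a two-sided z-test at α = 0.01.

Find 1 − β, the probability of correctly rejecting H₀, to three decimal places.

Power ≈ 0.083

Standardized effect: d = |μ_{layout A} − μ_{layout B}| / σ = |74.2 − 72.7| / 8.1 = 0.1852
Noncentrality parameter: δ = d / √(1/n₁ + 1/n₂) = 0.1852 / √(1/104 + 1/69) = 1.1927
Critical value for a two-sided test at α = 0.01: z_{α/2} = 2.576.
Power = Φ(δ − 2.576) + Φ(−δ − 2.576) = Φ(-1.383) + Φ(-3.769) = 0.0833 + 0.0001 = 0.0834.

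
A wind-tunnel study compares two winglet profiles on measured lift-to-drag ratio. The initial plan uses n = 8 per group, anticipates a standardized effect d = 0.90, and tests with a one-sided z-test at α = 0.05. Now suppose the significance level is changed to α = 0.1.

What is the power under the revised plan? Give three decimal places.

Power ≈ 0.698

δ = d·√(n/2) = 0.90 × √(8/2) = 1.8000 (unchanged). New critical value: z_{0.1} = 1.282.
Revised power = Φ(δ − 1.282) = Φ(0.518) = 0.6979.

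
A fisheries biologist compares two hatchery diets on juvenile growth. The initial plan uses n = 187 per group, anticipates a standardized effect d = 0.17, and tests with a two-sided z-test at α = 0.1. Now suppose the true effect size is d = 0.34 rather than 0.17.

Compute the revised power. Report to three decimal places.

With d = 0.34: δ = d·√(n/2) = 0.34 × √(187/2) = 3.2876. Critical value z_{0.05} = 1.645.
Revised power = Φ(δ − 1.645) + Φ(−δ − 1.645) = Φ(1.643) + Φ(-4.932) = 0.9498 + 0.0000 = 0.9498.

Power ≈ 0.950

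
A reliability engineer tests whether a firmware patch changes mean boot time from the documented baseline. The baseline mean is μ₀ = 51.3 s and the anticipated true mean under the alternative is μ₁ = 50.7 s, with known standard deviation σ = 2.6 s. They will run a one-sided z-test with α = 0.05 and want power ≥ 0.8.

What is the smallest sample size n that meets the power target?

Standardized effect: d = |μ₁ − μ₀| / σ = |50.7 − 51.3| / 2.6 = 0.2308
For power 0.8 need Φ(δ − z_{0.05}) = 0.8, so δ = z_{0.05} + z_{0.20} = 1.645 + 0.842 = 2.486.
δ = d·√n ⇒ n = (δ/d)² = (2.486 / 0.2308)² = 116.09.
Rounding up, n = 117.

n = 117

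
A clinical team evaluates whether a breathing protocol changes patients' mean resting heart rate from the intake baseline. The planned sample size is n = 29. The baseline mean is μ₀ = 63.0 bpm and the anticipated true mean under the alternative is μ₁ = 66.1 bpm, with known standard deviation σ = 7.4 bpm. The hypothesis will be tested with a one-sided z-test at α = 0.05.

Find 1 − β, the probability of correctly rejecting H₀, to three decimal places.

Standardized effect: d = |μ₁ − μ₀| / σ = |66.1 − 63.0| / 7.4 = 0.4189
Noncentrality parameter: δ = d·√n = 0.4189 × √29 = 2.2559
Critical value for a one-sided test at α = 0.05: z_α = 1.645.
Power = P(Z > 1.645 − δ) = Φ(0.611) = 0.7294.

Power ≈ 0.729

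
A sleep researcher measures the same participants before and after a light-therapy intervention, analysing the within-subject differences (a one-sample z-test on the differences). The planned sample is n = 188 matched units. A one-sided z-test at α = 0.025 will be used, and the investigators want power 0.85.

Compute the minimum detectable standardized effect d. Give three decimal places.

d ≈ 0.219

Required noncentrality: δ = z_{0.025} + z_{0.15} = 1.960 + 1.036 = 2.996.
δ = d·√n ⇒ d = δ/√n = 2.996/√188 = 0.2185.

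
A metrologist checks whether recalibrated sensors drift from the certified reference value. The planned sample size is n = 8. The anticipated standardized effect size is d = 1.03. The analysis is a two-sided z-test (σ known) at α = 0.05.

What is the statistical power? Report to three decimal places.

Power ≈ 0.830

Noncentrality parameter: δ = d·√n = 1.03 × √8 = 2.9133
Two-sided α = 0.05 → critical value z_{0.025} = 1.960.
Power = Φ(δ − 1.960) + Φ(−δ − 1.960) = Φ(0.953) + Φ(-4.873) = 0.8298 + 0.0000 = 0.8298.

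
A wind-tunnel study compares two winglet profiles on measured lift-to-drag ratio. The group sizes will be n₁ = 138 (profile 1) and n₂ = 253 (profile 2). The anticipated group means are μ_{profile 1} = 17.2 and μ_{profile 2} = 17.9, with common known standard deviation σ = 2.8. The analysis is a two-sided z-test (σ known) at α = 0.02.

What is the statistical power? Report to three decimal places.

Power ≈ 0.514

Standardized effect: d = |μ_{profile 1} − μ_{profile 2}| / σ = |17.2 − 17.9| / 2.8 = 0.2500
Noncentrality parameter: δ = d / √(1/n₁ + 1/n₂) = 0.2500 / √(1/138 + 1/253) = 2.3624
Critical value for a two-sided test at α = 0.02: z_{α/2} = 2.326.
Power = Φ(δ − 2.326) + Φ(−δ − 2.326) = Φ(0.036) + Φ(-4.689) = 0.5144 + 0.0000 = 0.5144.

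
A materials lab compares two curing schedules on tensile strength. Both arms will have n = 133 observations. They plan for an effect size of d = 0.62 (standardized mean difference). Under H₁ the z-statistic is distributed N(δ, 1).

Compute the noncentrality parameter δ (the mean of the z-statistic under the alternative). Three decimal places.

The noncentrality parameter scales effect size by the design's sample-size factor: δ = d·√(n/2) = 0.62 × √(133/2) = 5.0559

δ ≈ 5.056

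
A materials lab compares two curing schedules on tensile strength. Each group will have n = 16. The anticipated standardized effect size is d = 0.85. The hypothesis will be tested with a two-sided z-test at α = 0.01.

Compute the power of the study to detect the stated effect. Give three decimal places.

Power ≈ 0.432

Noncentrality parameter: δ = d·√(n/2) = 0.85 × √(16/2) = 2.4042
Two-sided α = 0.01 → critical value z_{0.005} = 2.576.
Power = Φ(δ − 2.576) + Φ(−δ − 2.576) = Φ(-0.172) + Φ(-4.980) = 0.4318 + 0.0000 = 0.4319.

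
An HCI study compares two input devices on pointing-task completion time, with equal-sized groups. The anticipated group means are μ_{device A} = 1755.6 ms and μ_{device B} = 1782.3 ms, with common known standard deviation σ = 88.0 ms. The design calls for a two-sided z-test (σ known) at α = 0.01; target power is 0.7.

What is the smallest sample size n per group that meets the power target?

Standardized effect: d = |μ_{device A} − μ_{device B}| / σ = |1755.6 − 1782.3| / 88.0 = 0.3034
For power 0.7 need Φ(δ − z_{0.005}) = 0.7, so δ = z_{0.005} + z_{0.30} = 2.576 + 0.524 = 3.100.
(Ignoring the negligible lower-tail rejection probability gives the usual closed-form inversion.)
δ = d·√(n/2) ⇒ n = 2(δ/d)² = 2 × (3.100 / 0.3034)² = 208.81.
Round up to the next whole unit.

n = 209 per group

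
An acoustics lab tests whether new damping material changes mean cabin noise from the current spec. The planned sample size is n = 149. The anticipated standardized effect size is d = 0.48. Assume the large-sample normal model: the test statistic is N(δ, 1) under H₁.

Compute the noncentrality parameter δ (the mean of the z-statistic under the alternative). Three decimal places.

The noncentrality parameter scales effect size by the design's sample-size factor: δ = d·√n = 0.48 × √149 = 5.8591

δ ≈ 5.859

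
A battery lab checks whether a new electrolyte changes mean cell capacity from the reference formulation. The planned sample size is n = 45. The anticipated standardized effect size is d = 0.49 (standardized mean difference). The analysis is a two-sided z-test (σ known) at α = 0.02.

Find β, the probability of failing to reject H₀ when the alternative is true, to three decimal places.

β ≈ 0.168

Noncentrality parameter: δ = d·√n = 0.49 × √45 = 3.2870
Two-sided α = 0.02 → critical value z_{0.01} = 2.326.
Power = Φ(δ − 2.326) + Φ(−δ − 2.326) = Φ(0.961) + Φ(-5.613) = 0.8316 + 0.0000 = 0.8316.
Type II error: β = 1 − power = 1 − 0.8316 = 0.1684.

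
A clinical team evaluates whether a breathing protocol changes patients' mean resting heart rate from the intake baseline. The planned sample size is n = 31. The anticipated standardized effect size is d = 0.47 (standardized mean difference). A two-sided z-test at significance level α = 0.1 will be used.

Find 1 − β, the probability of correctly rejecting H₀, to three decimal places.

Noncentrality parameter: δ = d·√n = 0.47 × √31 = 2.6168
Critical value for a two-sided test at α = 0.1: z_{α/2} = 1.645.
Power = Φ(δ − 1.645) + Φ(−δ − 1.645) = Φ(0.972) + Φ(-4.262) = 0.8345 + 0.0000 = 0.8345.

Power ≈ 0.834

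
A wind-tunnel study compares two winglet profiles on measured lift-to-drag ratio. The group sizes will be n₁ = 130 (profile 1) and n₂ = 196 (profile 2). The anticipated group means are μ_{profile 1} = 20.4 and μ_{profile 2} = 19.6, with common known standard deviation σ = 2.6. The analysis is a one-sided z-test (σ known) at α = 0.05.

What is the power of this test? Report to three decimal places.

Power ≈ 0.859

Standardized effect: d = |μ_{profile 1} − μ_{profile 2}| / σ = |20.4 − 19.6| / 2.6 = 0.3077
Noncentrality parameter: δ = d / √(1/n₁ + 1/n₂) = 0.3077 / √(1/130 + 1/196) = 2.7202
One-sided α = 0.05 → critical value z_{0.05} = 1.645.
Power = P(Z > 1.645 − δ) = Φ(1.075) = 0.8589.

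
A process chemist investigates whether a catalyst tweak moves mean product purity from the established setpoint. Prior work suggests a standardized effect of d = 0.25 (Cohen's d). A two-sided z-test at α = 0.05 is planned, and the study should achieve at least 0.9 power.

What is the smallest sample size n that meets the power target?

For power 0.9 need Φ(δ − z_{0.025}) = 0.9, so δ = z_{0.025} + z_{0.10} = 1.960 + 1.282 = 3.242.
(For δ > 0 the lower-tail rejection region contributes negligibly to power, so the one-term inversion is standard.)
δ = d·√n ⇒ n = (δ/d)² = (3.242 / 0.25)² = 168.12.
Round up to the next whole unit.

n = 169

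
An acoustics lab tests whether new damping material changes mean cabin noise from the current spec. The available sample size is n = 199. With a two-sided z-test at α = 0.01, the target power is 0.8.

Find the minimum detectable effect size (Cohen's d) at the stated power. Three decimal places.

d ≈ 0.242

Need Φ(δ − 2.576) = 0.8, so δ = 2.576 + 0.842 = 3.417.
(Lower-tail contribution to power is negligible for δ > 0.)
δ = d·√n ⇒ d = δ/√n = 3.417/√199 = 0.2423.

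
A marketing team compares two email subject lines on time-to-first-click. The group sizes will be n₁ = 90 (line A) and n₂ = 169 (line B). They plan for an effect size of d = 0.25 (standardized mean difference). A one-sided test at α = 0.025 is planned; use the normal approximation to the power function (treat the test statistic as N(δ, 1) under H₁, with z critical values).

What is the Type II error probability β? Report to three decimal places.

β ≈ 0.518

Noncentrality parameter: δ = d / √(1/n₁ + 1/n₂) = 0.25 / √(1/90 + 1/169) = 1.9158
Critical value for a one-sided test at α = 0.025: z_α = 1.960.
Power = Φ(δ − 1.960) = Φ(-0.044) = 0.4824.
Type II error: β = 1 − power = 1 − 0.4824 = 0.5176.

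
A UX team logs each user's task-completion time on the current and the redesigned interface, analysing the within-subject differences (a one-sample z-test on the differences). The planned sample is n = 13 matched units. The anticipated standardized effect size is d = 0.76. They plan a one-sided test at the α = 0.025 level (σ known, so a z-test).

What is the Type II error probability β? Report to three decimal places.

Noncentrality parameter: δ = d·√n = 0.76 × √13 = 2.7402
Critical value for a one-sided test at α = 0.025: z_α = 1.960.
Power = Φ(δ − 1.960) = Φ(0.780) = 0.7824.
Type II error: β = 1 − power = 1 − 0.7824 = 0.2176.

β ≈ 0.218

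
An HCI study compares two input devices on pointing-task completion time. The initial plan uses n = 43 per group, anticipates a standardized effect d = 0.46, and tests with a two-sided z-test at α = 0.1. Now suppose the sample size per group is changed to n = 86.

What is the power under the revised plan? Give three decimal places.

Power ≈ 0.915

With n = 86 per group: δ = d·√(n/2) = 0.46 × √(86/2) = 3.0164. Critical value z_{0.05} = 1.645.
Revised power = Φ(δ − 1.645) + Φ(−δ − 1.645) = Φ(1.372) + Φ(-4.661) = 0.9149 + 0.0000 = 0.9149.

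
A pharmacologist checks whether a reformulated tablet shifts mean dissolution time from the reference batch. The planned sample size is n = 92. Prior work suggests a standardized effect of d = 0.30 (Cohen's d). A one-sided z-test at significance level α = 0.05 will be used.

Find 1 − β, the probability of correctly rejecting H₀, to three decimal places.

Noncentrality parameter: δ = d·√n = 0.30 × √92 = 2.8775
Critical value for a one-sided test at α = 0.05: z_α = 1.645.
Power = P(Z > 1.645 − δ) = Φ(1.233) = 0.8911.

Power ≈ 0.891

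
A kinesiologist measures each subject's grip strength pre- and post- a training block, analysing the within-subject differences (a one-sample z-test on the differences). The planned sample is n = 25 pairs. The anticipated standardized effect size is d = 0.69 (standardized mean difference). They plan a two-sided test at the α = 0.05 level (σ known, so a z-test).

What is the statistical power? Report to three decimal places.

Noncentrality parameter: δ = d·√n = 0.69 × √25 = 3.4500
Two-sided α = 0.05 → critical value z_{0.025} = 1.960.
Power = Φ(δ − 1.960) + Φ(−δ − 1.960) = Φ(1.490) + Φ(-5.410) = 0.9319 + 0.0000 = 0.9319.

Power ≈ 0.932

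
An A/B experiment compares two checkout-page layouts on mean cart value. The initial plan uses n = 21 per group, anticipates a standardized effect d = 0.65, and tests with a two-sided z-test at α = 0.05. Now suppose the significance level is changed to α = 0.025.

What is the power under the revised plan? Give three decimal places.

δ = d·√(n/2) = 0.65 × √(21/2) = 2.1062 (unchanged). New critical value: z_{0.0125} = 2.241.
Revised power = Φ(δ − 2.241) + Φ(−δ − 2.241) = Φ(-0.135) + Φ(-4.348) = 0.4462 + 0.0000 = 0.4462.

Power ≈ 0.446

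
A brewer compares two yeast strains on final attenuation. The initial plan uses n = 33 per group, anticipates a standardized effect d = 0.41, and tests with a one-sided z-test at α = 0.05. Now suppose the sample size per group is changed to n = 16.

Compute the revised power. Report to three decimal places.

With n = 16 per group: δ = d·√(n/2) = 0.41 × √(16/2) = 1.1597. Critical value z_{0.05} = 1.645.
Revised power = Φ(δ − 1.645) = Φ(-0.485) = 0.3138.

Power ≈ 0.314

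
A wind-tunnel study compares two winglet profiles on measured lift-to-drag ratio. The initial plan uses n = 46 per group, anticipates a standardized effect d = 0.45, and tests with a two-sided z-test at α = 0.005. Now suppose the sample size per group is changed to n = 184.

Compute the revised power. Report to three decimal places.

Power ≈ 0.934

With n = 184 per group: δ = d·√(n/2) = 0.45 × √(184/2) = 4.3162. Critical value z_{0.0025} = 2.807.
Revised power = Φ(δ − 2.807) + Φ(−δ − 2.807) = Φ(1.509) + Φ(-7.123) = 0.9344 + 0.0000 = 0.9344.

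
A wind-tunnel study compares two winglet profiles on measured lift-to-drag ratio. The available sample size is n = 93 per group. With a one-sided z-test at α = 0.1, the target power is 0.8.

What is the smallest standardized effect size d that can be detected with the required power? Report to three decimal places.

Required noncentrality: δ = z_{0.1} + z_{0.20} = 1.282 + 0.842 = 2.123.
δ = d·√(n/2) ⇒ d = δ/√(n/2) = 2.123/√(93/2) = 0.3114.

d ≈ 0.311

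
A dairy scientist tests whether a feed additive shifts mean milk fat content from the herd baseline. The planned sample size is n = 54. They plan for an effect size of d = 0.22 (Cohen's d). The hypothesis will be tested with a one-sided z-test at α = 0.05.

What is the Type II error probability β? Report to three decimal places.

β ≈ 0.511

Noncentrality parameter: δ = d·√n = 0.22 × √54 = 1.6167
One-sided α = 0.05 → critical value z_{0.05} = 1.645.
Power = P(Z > 1.645 − δ) = Φ(-0.028) = 0.4888.
Type II error: β = 1 − power = 1 − 0.4888 = 0.5112.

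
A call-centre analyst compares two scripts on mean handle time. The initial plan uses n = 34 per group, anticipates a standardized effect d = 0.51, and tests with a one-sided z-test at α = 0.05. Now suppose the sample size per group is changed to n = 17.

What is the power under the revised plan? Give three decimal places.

Power ≈ 0.437

With n = 17 per group: δ = d·√(n/2) = 0.51 × √(17/2) = 1.4869. Critical value z_{0.05} = 1.645.
Revised power = Φ(δ − 1.645) = Φ(-0.158) = 0.4372.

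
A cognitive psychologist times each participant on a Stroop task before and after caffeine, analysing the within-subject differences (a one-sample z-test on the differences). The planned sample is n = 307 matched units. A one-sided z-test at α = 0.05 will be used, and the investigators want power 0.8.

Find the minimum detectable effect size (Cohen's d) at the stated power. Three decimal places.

Required noncentrality: δ = z_{0.05} + z_{0.20} = 1.645 + 0.842 = 2.486.
δ = d·√n ⇒ d = δ/√n = 2.486/√307 = 0.1419.

d ≈ 0.142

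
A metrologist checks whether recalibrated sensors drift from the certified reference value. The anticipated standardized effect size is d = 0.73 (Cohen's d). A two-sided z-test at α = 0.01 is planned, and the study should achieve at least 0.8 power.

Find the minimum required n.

For power 0.8 need Φ(δ − z_{0.005}) = 0.8, so δ = z_{0.005} + z_{0.20} = 2.576 + 0.842 = 3.417.
(Ignoring the negligible lower-tail rejection probability gives the usual closed-form inversion.)
δ = d·√n ⇒ n = (δ/d)² = (3.417 / 0.73)² = 21.92.
Round up to the next whole unit.

n = 22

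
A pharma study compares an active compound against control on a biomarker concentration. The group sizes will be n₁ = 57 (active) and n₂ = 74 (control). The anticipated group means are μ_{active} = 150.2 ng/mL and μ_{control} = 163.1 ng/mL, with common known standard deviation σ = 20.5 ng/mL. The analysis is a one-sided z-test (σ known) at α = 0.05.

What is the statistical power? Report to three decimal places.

Power ≈ 0.973

Standardized effect: d = |μ_{active} − μ_{control}| / σ = |150.2 − 163.1| / 20.5 = 0.6293
Noncentrality parameter: δ = d / √(1/n₁ + 1/n₂) = 0.6293 / √(1/57 + 1/74) = 3.5707
One-sided α = 0.05 → critical value z_{0.05} = 1.645.
Power = Φ(δ − 1.645) = Φ(1.926) = 0.9729.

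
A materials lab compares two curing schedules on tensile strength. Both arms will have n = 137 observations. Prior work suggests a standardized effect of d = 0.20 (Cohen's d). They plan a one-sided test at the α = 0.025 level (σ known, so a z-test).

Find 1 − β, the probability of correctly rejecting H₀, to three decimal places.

Power ≈ 0.380

Noncentrality parameter: δ = d·√(n/2) = 0.20 × √(137/2) = 1.6553
Critical value for a one-sided test at α = 0.025: z_α = 1.960.
Power = P(Z > 1.960 − δ) = Φ(-0.305) = 0.3803.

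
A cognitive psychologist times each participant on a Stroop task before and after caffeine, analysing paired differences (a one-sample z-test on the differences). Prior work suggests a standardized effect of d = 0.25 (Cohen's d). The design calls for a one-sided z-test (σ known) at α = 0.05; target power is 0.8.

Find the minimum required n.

n = 99

Set Φ(δ − 1.645) = 0.8; then δ − 1.645 = Φ⁻¹(0.8) = 0.842, giving δ = 2.486.
δ = d·√n ⇒ n = (δ/d)² = (2.486 / 0.25)² = 98.92.
Rounding up, n = 99.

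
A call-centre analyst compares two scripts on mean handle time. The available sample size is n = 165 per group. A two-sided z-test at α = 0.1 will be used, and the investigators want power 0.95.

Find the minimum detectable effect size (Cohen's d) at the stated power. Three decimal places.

d ≈ 0.362

Required noncentrality: δ = z_{0.05} + z_{0.05} = 1.645 + 1.645 = 3.290.
(The second rejection-region term Φ(−δ − z_{α/2}) is negligible and dropped.)
δ = d·√(n/2) ⇒ d = δ/√(n/2) = 3.290/√(165/2) = 0.3622.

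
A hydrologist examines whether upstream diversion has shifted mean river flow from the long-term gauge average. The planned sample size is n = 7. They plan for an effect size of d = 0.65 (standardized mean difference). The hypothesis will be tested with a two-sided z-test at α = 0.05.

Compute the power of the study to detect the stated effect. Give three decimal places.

Noncentrality parameter: λ = d·√n = 0.65 × √7 = 1.7197
Critical value for a two-sided test at α = 0.05: z_{α/2} = 1.960.
Power = Φ(λ − 1.960) + Φ(−λ − 1.960) = Φ(-0.240) + Φ(-3.680) = 0.4051 + 0.0001 = 0.4052.

Power ≈ 0.405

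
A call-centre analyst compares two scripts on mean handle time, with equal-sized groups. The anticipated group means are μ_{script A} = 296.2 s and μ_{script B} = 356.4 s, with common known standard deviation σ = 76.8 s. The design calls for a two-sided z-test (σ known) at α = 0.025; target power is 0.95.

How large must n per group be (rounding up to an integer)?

Standardized effect: d = |μ_{script A} − μ_{script B}| / σ = |296.2 − 356.4| / 76.8 = 0.7839
For power 0.95 need Φ(δ − z_{0.0125}) = 0.95, so δ = z_{0.0125} + z_{0.05} = 2.241 + 1.645 = 3.886.
(For δ > 0 the lower-tail rejection region contributes negligibly to power, so the one-term inversion is standard.)
δ = d·√(n/2) ⇒ n = 2(δ/d)² = 2 × (3.886 / 0.7839)² = 49.16.
Rounding up, n = 50 per group.

n = 50 per group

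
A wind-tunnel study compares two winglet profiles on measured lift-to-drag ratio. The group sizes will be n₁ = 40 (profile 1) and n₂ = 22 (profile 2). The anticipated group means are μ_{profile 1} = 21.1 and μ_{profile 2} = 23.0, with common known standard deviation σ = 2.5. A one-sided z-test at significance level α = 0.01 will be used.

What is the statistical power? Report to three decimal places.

Standardized effect: d = |μ_{profile 1} − μ_{profile 2}| / σ = |21.1 − 23.0| / 2.5 = 0.7600
Noncentrality parameter: δ = d / √(1/n₁ + 1/n₂) = 0.7600 / √(1/40 + 1/22) = 2.8632
Critical value for a one-sided test at α = 0.01: z_α = 2.326.
Power = Φ(δ − 2.326) = Φ(0.537) = 0.7043.

Power ≈ 0.704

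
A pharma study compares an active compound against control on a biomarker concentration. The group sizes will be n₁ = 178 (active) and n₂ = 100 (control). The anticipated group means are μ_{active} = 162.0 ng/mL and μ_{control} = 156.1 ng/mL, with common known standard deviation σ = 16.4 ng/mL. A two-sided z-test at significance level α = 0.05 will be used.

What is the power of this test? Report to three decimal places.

Standardized effect: d = |μ_{active} − μ_{control}| / σ = |162.0 − 156.1| / 16.4 = 0.3598
Noncentrality parameter: δ = d / √(1/n₁ + 1/n₂) = 0.3598 / √(1/178 + 1/100) = 2.8787
Critical value for a two-sided test at α = 0.05: z_{α/2} = 1.960.
Power = Φ(δ − 1.960) + Φ(−δ − 1.960) = Φ(0.919) + Φ(-4.839) = 0.8209 + 0.0000 = 0.8209.

Power ≈ 0.821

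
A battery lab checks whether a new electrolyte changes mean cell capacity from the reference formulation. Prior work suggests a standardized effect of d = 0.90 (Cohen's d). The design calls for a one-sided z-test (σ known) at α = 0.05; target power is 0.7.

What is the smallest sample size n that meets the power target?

n = 6

For power 0.7 need Φ(δ − z_{0.05}) = 0.7, so δ = z_{0.05} + z_{0.30} = 1.645 + 0.524 = 2.169.
δ = d·√n ⇒ n = (δ/d)² = (2.169 / 0.90)² = 5.81.
Round up to the next whole unit.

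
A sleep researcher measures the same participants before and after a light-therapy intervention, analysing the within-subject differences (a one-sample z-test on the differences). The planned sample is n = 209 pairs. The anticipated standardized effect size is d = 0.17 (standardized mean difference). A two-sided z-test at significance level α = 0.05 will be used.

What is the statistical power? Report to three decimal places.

Noncentrality parameter: δ = d·√n = 0.17 × √209 = 2.4577
Critical value for a two-sided test at α = 0.05: z_{α/2} = 1.960.
Power = Φ(δ − 1.960) + Φ(−δ − 1.960) = Φ(0.498) + Φ(-4.418) = 0.6907 + 0.0000 = 0.6907.

Power ≈ 0.691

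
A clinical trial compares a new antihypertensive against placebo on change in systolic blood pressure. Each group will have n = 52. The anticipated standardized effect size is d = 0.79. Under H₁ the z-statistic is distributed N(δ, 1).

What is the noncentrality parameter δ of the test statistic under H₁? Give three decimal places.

δ ≈ 4.028

The noncentrality parameter scales effect size by the design's sample-size factor: δ = d·√(n/2) = 0.79 × √(52/2) = 4.0282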